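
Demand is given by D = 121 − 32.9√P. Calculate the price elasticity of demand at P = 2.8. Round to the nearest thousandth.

-0.417

At P = 2.8, D = 65.9478.
dD/dP = −32.9/(2√P) = −32.9/(2·1.6733).
Point elasticity E = (dD/dP)·(P/D) = -9.8308 × 2.8/65.9478 ≈ -0.417.
|E| < 1, so demand is inelastic at this price.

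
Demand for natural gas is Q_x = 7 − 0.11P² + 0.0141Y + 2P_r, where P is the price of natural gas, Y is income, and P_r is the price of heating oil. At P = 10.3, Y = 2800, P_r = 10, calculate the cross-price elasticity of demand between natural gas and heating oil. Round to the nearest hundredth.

At the given point, Q_x = 7 − 0.11(10.3)² + 0.0141(2800) + 2(10) = 7 − 11.6699 + 39.48 + 20 = 54.8101.
∂Q_x/∂P_r = +2, so E_xy = 2·(10/54.8101) ≈ 0.36.
E_xy > 0: the goods are substitutes.

0.36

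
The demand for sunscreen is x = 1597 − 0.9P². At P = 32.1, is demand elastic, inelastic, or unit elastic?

elastic

At P = 32.1, x = 669.631.
dx/dP = −2·0.9·P = −57.78.
Point elasticity E = (dx/dP)·(P/x) = -57.78 × 32.1/669.631 ≈ -2.770.
|E| ≈ 2.770 > 1, so demand is elastic.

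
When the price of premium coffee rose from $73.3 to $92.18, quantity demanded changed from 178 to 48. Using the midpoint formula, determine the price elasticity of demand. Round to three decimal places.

%Δq = (48 − 178)/[(178 + 48)/2] = -130/113 ≈ -1.1504.
%Δp = (92.18 − 73.3)/[(73.3 + 92.18)/2] = 18.88/82.74 ≈ 0.2282.
Arc elasticity E = %Δq/%Δp ≈ -1.1504/0.2282 ≈ -5.042.
|E| > 1: demand is elastic over this range.

-5.042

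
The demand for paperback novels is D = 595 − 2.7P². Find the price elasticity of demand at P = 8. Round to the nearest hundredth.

-0.82

At P = 8, D = 422.2.
dD/dP = −2·2.7·P = −43.2.
Point elasticity E = (dD/dP)·(P/D) = -43.2 × 8/422.2 ≈ -0.82.
|E| < 1, so demand is inelastic at this price.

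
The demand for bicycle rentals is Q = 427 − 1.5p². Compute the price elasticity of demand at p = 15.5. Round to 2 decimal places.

At p = 15.5, Q = 66.625.
dQ/dp = −2·1.5·p = −46.5.
Point elasticity E = (dQ/dp)·(p/Q) = -46.5 × 15.5/66.625 ≈ -10.82.
|E| > 1, so demand is elastic at this price.

-10.82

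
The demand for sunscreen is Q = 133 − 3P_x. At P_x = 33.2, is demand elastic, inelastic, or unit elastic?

elastic

At P_x = 33.2, Q = 33.4.
dQ/dP_x = −3.
Point elasticity E = (dQ/dP_x)·(P_x/Q) = -3 × 33.2/33.4 ≈ -2.982.
|E| ≈ 2.982 > 1, so demand is elastic.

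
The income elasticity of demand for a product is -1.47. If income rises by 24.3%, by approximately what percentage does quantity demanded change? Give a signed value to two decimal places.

%ΔQ ≈ E × %ΔI = (-1.47) × (24.3%) ≈ -35.72%.

-35.72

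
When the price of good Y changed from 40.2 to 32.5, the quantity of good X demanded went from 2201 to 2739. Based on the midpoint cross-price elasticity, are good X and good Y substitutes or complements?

complements

%ΔQ_x = (2739 − 2201)/[(2201+2739)/2] = 538/2470 ≈ 0.2178.
%ΔP_y = (32.5 − 40.2)/[(40.2+32.5)/2] ≈ -0.2118.
E_xy = 0.2178/-0.2118 ≈ -1.028.
E_xy < 0, so the goods are complements.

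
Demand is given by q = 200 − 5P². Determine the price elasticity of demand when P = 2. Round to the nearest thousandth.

At P = 2, q = 180.
dq/dP = −2·5·P = −20.
Point elasticity E = (dq/dP)·(P/q) = -20 × 2/180 ≈ -0.222.
|E| < 1, so demand is inelastic at this price.

-0.222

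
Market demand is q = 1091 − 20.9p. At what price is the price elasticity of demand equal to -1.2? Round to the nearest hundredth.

Set −bp/(a − bp) = −1.2 ⇒ bp = 1.2(a − bp) ⇒ bp(1+1.2) = 1.2·a.
p = 1.2·1091/(20.9·2.2) ≈ 28.47.

28.47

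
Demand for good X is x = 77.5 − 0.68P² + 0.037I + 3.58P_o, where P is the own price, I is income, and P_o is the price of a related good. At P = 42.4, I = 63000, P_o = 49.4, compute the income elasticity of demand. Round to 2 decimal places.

1.71

x = 77.5 − 0.68(42.4)² + 0.037(63000) + 3.58(49.4) = 77.5 − 1222.4768 + 2331 + 176.852 = 1362.8752.
∂x/∂I = +0.037, so E_I = 0.037·(63000/1362.8752) ≈ 1.71.
E_I > 1: normal good (luxury).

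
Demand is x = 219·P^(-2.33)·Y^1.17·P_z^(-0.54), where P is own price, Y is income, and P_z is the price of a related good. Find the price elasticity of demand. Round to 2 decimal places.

-2.33

For a Cobb–Douglas (constant-elasticity) form x = A·P^α·…, the elasticity with respect to P equals the exponent α at every point.
Here the exponent on P is -2.33, so the price elasticity of demand is -2.33.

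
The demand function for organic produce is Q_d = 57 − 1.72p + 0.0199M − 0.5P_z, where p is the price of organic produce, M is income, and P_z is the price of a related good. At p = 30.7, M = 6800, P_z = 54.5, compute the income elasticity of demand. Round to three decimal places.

Q_d = 57 − 1.72(30.7) + 0.0199(6800) − 0.5(54.5) = 57 − 52.804 + 135.32 − 27.25 = 112.266.
∂Q_d/∂M = +0.0199, so E_I = 0.0199·(6800/112.266) ≈ 1.205.
E_I > 1: normal good (luxury).

1.205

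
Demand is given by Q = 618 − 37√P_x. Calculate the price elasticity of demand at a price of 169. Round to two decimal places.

-1.76

At P_x = 169, Q = 137.
dQ/dP_x = −37/(2√P_x) = −37/(2·13).
Point elasticity E = (dQ/dP_x)·(P_x/Q) = -1.4231 × 169/137 ≈ -1.76.
|E| > 1, so demand is elastic at this price.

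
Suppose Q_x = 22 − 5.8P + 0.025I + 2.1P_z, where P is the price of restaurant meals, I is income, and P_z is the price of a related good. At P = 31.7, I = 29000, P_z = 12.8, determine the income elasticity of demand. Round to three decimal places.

1.229

At the given point, Q_x = 22 − 5.8(31.7) + 0.025(29000) + 2.1(12.8) = 22 − 183.86 + 725 + 26.88 = 590.02.
∂Q_x/∂I = +0.025, so E_I = 0.025·(29000/590.02) ≈ 1.229.
E_I > 1: normal good (luxury).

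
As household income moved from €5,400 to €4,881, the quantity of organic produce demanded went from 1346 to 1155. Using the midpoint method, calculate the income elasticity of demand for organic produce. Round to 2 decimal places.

%ΔQ = (1155 − 1346)/[(1346+1155)/2] = -191/1250.5 ≈ -0.1527.
%ΔI = (4,881 − 5,400)/[(5,400+4,881)/2] = -519/5140.5 ≈ -0.1010.
E_I = %ΔQ/%ΔI ≈ 1.51.
E_I > 1: normal good (luxury).

1.51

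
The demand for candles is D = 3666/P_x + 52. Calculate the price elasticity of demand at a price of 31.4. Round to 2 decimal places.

At P_x = 31.4, D = 168.7516.
dD/dP_x = −3666/P_x² = −3.7182.
Point elasticity E = (dD/dP_x)·(P_x/D) = -3.7182 × 31.4/168.7516 ≈ -0.69.
|E| < 1, so demand is inelastic at this price.

-0.69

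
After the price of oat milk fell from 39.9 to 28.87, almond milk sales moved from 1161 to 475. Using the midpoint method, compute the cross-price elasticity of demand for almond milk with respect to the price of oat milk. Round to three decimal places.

2.614

%ΔQ_x = (475 − 1161)/[(1161+475)/2] = -686/818 ≈ -0.8386.
%ΔP_y = (28.87 − 39.9)/[(39.9+28.87)/2] ≈ -0.3208.
E_xy = -0.8386/-0.3208 ≈ 2.614.
E_xy > 0, so almond milk and oat milk are substitutes.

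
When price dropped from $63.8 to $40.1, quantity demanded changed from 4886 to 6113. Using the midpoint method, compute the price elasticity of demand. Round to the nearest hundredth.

-0.49

%ΔQ = (6113 − 4886)/[(4886 + 6113)/2] = 1227/5499.5 ≈ 0.2231.
%ΔP = (40.1 − 63.8)/[(63.8 + 40.1)/2] = -23.7/51.95 ≈ -0.4562.
Arc elasticity E = %ΔQ/%ΔP ≈ 0.2231/-0.4562 ≈ -0.49.
|E| < 1: demand is inelastic over this range.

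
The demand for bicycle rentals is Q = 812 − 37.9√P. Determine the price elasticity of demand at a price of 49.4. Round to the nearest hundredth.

-0.24

At P = 49.4, Q = 545.6193.
dQ/dP = −37.9/(2√P) = −37.9/(2·7.0285).
Point elasticity E = (dQ/dP)·(P/Q) = -2.6962 × 49.4/545.6193 ≈ -0.24.
|E| < 1, so demand is inelastic at this price.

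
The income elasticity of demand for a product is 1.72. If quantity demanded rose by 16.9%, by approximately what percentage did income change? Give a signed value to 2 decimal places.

9.83

%ΔQ ≈ E × %ΔI ⇒ %ΔI = %ΔQ / E = (16.9%)/(1.72) ≈ 9.83%.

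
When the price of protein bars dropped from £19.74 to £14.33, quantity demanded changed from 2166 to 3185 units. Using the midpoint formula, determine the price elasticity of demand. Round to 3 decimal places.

-1.199

%ΔQ = (3185 − 2166)/[(2166 + 3185)/2] = 1019/2675.5 ≈ 0.3809.
%Δp = (14.33 − 19.74)/[(19.74 + 14.33)/2] = -5.41/17.035 ≈ -0.3176.
Arc elasticity E = %ΔQ/%Δp ≈ 0.3809/-0.3176 ≈ -1.199.
|E| > 1: demand is elastic over this range.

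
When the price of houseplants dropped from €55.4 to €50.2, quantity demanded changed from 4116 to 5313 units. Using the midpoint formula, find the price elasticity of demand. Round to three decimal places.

-2.578

%Δq = (5313 − 4116)/[(4116 + 5313)/2] = 1197/4714.5 ≈ 0.2539.
%Δp = (50.2 − 55.4)/[(55.4 + 50.2)/2] = -5.2/52.8 ≈ -0.0985.
Arc elasticity E = %Δq/%Δp ≈ 0.2539/-0.0985 ≈ -2.578.
|E| > 1: demand is elastic over this range.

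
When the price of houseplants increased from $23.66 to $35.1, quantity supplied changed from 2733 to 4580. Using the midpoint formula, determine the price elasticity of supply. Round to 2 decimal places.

1.30

%Δq = (4580 − 2733)/[(2733 + 4580)/2] = 1847/3656.5 ≈ 0.5051.
%ΔP = (35.1 − 23.66)/[(23.66 + 35.1)/2] = 11.44/29.38 ≈ 0.3894.
Arc elasticity E = %Δq/%ΔP ≈ 0.5051/0.3894 ≈ 1.30.
|E| > 1: supply is elastic over this range.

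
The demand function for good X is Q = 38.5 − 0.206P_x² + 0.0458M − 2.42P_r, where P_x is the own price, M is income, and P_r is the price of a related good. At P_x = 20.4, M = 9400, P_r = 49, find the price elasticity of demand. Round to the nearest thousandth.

-0.648

First evaluate Q: 38.5 − 0.206(20.4)² + 0.0458(9400) − 2.42(49) = 38.5 − 85.729 + 430.52 − 118.58 = 264.711.
∂Q/∂P_x = −2·0.206·P_x = -8.4048, so E_p = -8.4048·(20.4/264.711) ≈ -0.648.
|E_p| < 1: demand is inelastic.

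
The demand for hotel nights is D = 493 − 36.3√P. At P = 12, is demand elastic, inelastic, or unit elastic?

At P = 12, D = 367.2531.
dD/dP = −36.3/(2√P) = −36.3/(2·3.4641).
Point elasticity E = (dD/dP)·(P/D) = -5.2395 × 12/367.2531 ≈ -0.171.
|E| ≈ 0.171 < 1, so demand is inelastic.

inelastic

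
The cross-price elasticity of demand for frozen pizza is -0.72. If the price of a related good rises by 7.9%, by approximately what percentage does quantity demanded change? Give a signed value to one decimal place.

%ΔQ ≈ E × %ΔP_y = (-0.72) × (7.9%) ≈ -5.7%.

-5.7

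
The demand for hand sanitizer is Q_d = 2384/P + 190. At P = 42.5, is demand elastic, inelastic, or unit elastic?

At P = 42.5, Q_d = 246.0941.
dQ_d/dP = −2384/P² = −1.3199.
Point elasticity E = (dQ_d/dP)·(P/Q_d) = -1.3199 × 42.5/246.0941 ≈ -0.228.
|E| ≈ 0.228 < 1, so demand is inelastic.

inelastic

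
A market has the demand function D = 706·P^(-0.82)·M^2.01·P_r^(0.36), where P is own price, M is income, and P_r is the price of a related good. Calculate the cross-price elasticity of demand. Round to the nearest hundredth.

For a Cobb–Douglas (constant-elasticity) form D = A·P_r^α·…, the elasticity with respect to P_r equals the exponent α at every point.
Here the exponent on P_r is 0.36, so the cross-price elasticity of demand is 0.36.

0.36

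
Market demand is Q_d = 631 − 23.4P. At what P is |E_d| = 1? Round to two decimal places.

13.48

For linear demand Q_d = a − bP, E = −bP/(a − bP). |E| = 1 ⇒ bP = a − bP ⇒ P = a/(2b).
P = 631/(2·23.4) ≈ 13.48.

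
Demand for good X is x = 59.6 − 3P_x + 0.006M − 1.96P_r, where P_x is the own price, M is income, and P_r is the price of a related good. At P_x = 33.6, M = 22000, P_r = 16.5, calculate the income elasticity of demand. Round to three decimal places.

At the given point, x = 59.6 − 3(33.6) + 0.006(22000) − 1.96(16.5) = 59.6 − 100.8 + 132 − 32.34 = 58.46.
∂x/∂M = +0.006, so E_I = 0.006·(22000/58.46) ≈ 2.258.
E_I > 1: normal good (luxury).

2.258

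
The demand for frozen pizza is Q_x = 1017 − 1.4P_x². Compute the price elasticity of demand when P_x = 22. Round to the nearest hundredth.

At P_x = 22, Q_x = 339.4.
dQ_x/dP_x = −2·1.4·P_x = −61.6.
Point elasticity E = (dQ_x/dP_x)·(P_x/Q_x) = -61.6 × 22/339.4 ≈ -3.99.
|E| > 1, so demand is elastic at this price.

-3.99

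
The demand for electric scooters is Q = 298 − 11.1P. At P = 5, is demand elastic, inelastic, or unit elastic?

inelastic

At P = 5, Q = 242.5.
dQ/dP = −11.1.
Point elasticity E = (dQ/dP)·(P/Q) = -11.1 × 5/242.5 ≈ -0.229.
|E| ≈ 0.229 < 1, so demand is inelastic.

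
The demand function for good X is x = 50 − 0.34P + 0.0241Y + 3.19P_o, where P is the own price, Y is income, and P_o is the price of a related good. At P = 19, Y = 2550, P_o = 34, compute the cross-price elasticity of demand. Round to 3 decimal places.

Evaluating quantity at (P, Y, P_o) gives x = 50 − 0.34(19) + 0.0241(2550) + 3.19(34) = 50 − 6.46 + 61.455 + 108.46 = 213.455.
∂x/∂P_o = +3.19, so E_xy = 3.19·(34/213.455) ≈ 0.508.
E_xy > 0: the goods are substitutes.

0.508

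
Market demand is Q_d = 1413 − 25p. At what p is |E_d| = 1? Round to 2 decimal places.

28.26

For linear demand Q_d = a − bp, E = −bp/(a − bp). |E| = 1 ⇒ bp = a − bp ⇒ p = a/(2b).
p = 1413/(2·25) = 28.26.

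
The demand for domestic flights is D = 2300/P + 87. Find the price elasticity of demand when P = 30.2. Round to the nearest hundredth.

At P = 30.2, D = 163.1589.
dD/dP = −2300/P² = −2.5218.
Point elasticity E = (dD/dP)·(P/D) = -2.5218 × 30.2/163.1589 ≈ -0.47.
|E| < 1, so demand is inelastic at this price.

-0.47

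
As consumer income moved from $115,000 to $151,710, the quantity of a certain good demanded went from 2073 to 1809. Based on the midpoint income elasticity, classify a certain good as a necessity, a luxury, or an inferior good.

inferior

%ΔQ = (1809 − 2073)/[(2073+1809)/2] = -264/1941 ≈ -0.1360.
%ΔI = (151,710 − 115,000)/[(115,000+151,710)/2] = 36710/133355 ≈ 0.2753.
E_I = %ΔQ/%ΔI ≈ -0.494.
E_I < 0: inferior good.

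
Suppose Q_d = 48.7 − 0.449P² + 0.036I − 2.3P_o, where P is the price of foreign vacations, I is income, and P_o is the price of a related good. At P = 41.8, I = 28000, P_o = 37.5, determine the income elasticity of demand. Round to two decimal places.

Q_d = 48.7 − 0.449(41.8)² + 0.036(28000) − 2.3(37.5) = 48.7 − 784.5108 + 1008 − 86.25 = 185.9392.
∂Q_d/∂I = +0.036, so E_I = 0.036·(28000/185.9392) ≈ 5.42.
E_I > 1: normal good (luxury).

5.42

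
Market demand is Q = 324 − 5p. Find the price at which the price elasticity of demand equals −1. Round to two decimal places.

For linear demand Q = a − bp, E = −bp/(a − bp). |E| = 1 ⇒ bp = a − bp ⇒ p = a/(2b).
p = 324/(2·5) = 32.40.

32.40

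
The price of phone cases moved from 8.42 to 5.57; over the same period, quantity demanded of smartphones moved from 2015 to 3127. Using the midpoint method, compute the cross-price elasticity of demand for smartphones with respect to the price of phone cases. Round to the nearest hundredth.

-1.06

%ΔQ_x = (3127 − 2015)/[(2015+3127)/2] = 1112/2571 ≈ 0.4325.
%ΔP_y = (5.57 − 8.42)/[(8.42+5.57)/2] ≈ -0.4074.
E_xy = 0.4325/-0.4074 ≈ -1.06.
E_xy < 0, so smartphones and phone cases are complements.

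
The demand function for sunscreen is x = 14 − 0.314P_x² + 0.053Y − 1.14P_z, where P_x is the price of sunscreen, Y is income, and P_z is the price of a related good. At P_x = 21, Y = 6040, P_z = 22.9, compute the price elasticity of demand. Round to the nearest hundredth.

x = 14 − 0.314(21)² + 0.053(6040) − 1.14(22.9) = 14 − 138.474 + 320.12 − 26.106 = 169.54.
∂x/∂P_x = −2·0.314·P_x = -13.188, so E_p = -13.188·(21/169.54) ≈ -1.63.
|E_p| > 1: demand is elastic.

-1.63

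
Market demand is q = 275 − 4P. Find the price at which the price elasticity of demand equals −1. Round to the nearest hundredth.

34.38

For linear demand q = a − bP, E = −bP/(a − bP). |E| = 1 ⇒ bP = a − bP ⇒ P = a/(2b).
P = 275/(2·4) ≈ 34.38.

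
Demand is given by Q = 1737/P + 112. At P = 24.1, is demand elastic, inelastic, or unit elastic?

At P = 24.1, Q = 184.0747.
dQ/dP = −1737/P² = −2.9907.
Point elasticity E = (dQ/dP)·(P/Q) = -2.9907 × 24.1/184.0747 ≈ -0.392.
|E| ≈ 0.392 < 1, so demand is inelastic.

inelastic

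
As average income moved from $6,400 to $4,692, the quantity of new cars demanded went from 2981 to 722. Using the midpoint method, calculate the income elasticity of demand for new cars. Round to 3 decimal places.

3.962

%ΔQ = (722 − 2981)/[(2981+722)/2] = -2259/1851.5 ≈ -1.2201.
%ΔI = (4,692 − 6,400)/[(6,400+4,692)/2] = -1708/5546 ≈ -0.3080.
E_I = %ΔQ/%ΔI ≈ 3.962.
E_I > 1: normal good (luxury).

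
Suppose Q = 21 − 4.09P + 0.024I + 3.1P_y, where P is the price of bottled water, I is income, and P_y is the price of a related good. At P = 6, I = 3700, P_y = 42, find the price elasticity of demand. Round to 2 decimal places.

At the given point, Q = 21 − 4.09(6) + 0.024(3700) + 3.1(42) = 21 − 24.54 + 88.8 + 130.2 = 215.46.
∂Q/∂P = −4.09, so E_p = (−4.09)·(6/215.46) ≈ -0.11.
|E_p| < 1: demand is inelastic.

-0.11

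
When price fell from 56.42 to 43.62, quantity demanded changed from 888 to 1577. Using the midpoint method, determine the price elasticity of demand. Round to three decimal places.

-2.185

%ΔQ = (1577 − 888)/[(888 + 1577)/2] = 689/1232.5 ≈ 0.5590.
%ΔP = (43.62 − 56.42)/[(56.42 + 43.62)/2] = -12.8/50.02 ≈ -0.2559.
Arc elasticity E = %ΔQ/%ΔP ≈ 0.5590/-0.2559 ≈ -2.185.
|E| > 1: demand is elastic over this range.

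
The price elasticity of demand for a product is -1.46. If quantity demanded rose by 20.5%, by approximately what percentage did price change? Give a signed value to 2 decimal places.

-14.04

%ΔQ ≈ E × %ΔP ⇒ %ΔP = %ΔQ / E = (20.5%)/(-1.46) ≈ -14.04%.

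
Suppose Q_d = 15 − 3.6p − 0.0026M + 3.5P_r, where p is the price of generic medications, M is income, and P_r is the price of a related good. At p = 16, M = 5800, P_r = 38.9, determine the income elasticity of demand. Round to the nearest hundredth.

Substituting, Q_d = 15 − 3.6(16) − 0.0026(5800) + 3.5(38.9) = 15 − 57.6 − 15.08 + 136.15 = 78.47.
∂Q_d/∂M = −0.0026, so E_I = -0.0026·(5800/78.47) ≈ -0.19.
E_I < 0: inferior good.

-0.19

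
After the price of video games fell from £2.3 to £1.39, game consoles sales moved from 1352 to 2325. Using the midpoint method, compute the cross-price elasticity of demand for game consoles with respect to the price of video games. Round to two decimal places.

%ΔQ_x = (2325 − 1352)/[(1352+2325)/2] = 973/1838.5 ≈ 0.5292.
%ΔP_y = (1.39 − 2.3)/[(2.3+1.39)/2] ≈ -0.4932.
E_xy = 0.5292/-0.4932 ≈ -1.07.
E_xy < 0, so game consoles and video games are complements.

-1.07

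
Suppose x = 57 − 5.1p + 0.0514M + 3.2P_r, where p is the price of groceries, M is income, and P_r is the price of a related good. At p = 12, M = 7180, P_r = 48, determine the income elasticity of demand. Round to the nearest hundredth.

Substituting, x = 57 − 5.1(12) + 0.0514(7180) + 3.2(48) = 57 − 61.2 + 369.052 + 153.6 = 518.452.
∂x/∂M = +0.0514, so E_I = 0.0514·(7180/518.452) ≈ 0.71.
E_I ∈ (0,1): normal good (necessity).

0.71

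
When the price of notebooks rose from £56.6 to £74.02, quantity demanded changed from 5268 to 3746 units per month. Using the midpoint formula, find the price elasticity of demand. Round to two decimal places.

-1.27

%ΔQ = (3746 − 5268)/[(5268 + 3746)/2] = -1522/4507 ≈ -0.3377.
%Δp = (74.02 − 56.6)/[(56.6 + 74.02)/2] = 17.42/65.31 ≈ 0.2667.
Arc elasticity E = %ΔQ/%Δp ≈ -0.3377/0.2667 ≈ -1.27.
|E| > 1: demand is elastic over this range.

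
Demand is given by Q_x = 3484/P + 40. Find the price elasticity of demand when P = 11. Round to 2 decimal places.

At P = 11, Q_x = 356.7273.
dQ_x/dP = −3484/P² = −28.7934.
Point elasticity E = (dQ_x/dP)·(P/Q_x) = -28.7934 × 11/356.7273 ≈ -0.89.
|E| < 1, so demand is inelastic at this price.

-0.89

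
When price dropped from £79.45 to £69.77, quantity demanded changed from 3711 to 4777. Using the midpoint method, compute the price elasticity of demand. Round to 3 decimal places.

-1.936

%ΔQ = (4777 − 3711)/[(3711 + 4777)/2] = 1066/4244 ≈ 0.2512.
%Δp = (69.77 − 79.45)/[(79.45 + 69.77)/2] = -9.68/74.61 ≈ -0.1297.
Arc elasticity E = %ΔQ/%Δp ≈ 0.2512/-0.1297 ≈ -1.936.
|E| > 1: demand is elastic over this range.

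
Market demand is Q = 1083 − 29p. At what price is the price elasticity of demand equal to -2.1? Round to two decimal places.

Set −bp/(a − bp) = −2.1 ⇒ bp = 2.1(a − bp) ⇒ bp(1+2.1) = 2.1·a.
p = 2.1·1083/(29·3.1) ≈ 25.30.

25.30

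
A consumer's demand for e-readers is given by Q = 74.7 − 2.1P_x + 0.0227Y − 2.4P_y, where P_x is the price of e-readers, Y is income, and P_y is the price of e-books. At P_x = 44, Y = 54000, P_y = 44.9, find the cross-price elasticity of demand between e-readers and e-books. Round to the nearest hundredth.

Substituting, Q = 74.7 − 2.1(44) + 0.0227(54000) − 2.4(44.9) = 74.7 − 92.4 + 1225.8 − 107.76 = 1100.34.
∂Q/∂P_y = −2.4, so E_xy = -2.4·(44.9/1100.34) ≈ -0.10.
E_xy < 0: the goods are complements.

-0.10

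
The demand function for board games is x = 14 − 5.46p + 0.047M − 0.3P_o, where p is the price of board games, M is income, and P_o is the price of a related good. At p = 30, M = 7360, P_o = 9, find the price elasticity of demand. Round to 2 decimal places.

At the given point, x = 14 − 5.46(30) + 0.047(7360) − 0.3(9) = 14 − 163.8 + 345.92 − 2.7 = 193.42.
∂x/∂p = −5.46, so E_p = (−5.46)·(30/193.42) ≈ -0.85.
|E_p| < 1: demand is inelastic.

-0.85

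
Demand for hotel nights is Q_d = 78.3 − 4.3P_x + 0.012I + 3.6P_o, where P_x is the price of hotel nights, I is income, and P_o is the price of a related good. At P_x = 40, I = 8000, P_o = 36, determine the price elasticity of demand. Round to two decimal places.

At the given point, Q_d = 78.3 − 4.3(40) + 0.012(8000) + 3.6(36) = 78.3 − 172 + 96 + 129.6 = 131.9.
∂Q_d/∂P_x = −4.3, so E_p = (−4.3)·(40/131.9) ≈ -1.30.
|E_p| > 1: demand is elastic.

-1.30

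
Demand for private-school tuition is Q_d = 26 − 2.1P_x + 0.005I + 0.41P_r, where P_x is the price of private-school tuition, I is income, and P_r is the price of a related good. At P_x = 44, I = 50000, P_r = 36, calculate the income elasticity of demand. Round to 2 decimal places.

First evaluate Q_d: 26 − 2.1(44) + 0.005(50000) + 0.41(36) = 26 − 92.4 + 250 + 14.76 = 198.36.
∂Q_d/∂I = +0.005, so E_I = 0.005·(50000/198.36) ≈ 1.26.
E_I > 1: normal good (luxury).

1.26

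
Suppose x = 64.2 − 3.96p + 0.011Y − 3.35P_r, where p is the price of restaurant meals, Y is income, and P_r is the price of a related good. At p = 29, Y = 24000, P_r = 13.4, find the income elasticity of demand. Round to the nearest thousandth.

First evaluate x: 64.2 − 3.96(29) + 0.011(24000) − 3.35(13.4) = 64.2 − 114.84 + 264 − 44.89 = 168.47.
∂x/∂Y = +0.011, so E_I = 0.011·(24000/168.47) ≈ 1.567.
E_I > 1: normal good (luxury).

1.567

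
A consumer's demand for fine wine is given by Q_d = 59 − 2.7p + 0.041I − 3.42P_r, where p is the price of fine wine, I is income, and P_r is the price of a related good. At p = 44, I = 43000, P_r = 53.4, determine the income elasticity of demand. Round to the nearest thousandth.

1.159

First evaluate Q_d: 59 − 2.7(44) + 0.041(43000) − 3.42(53.4) = 59 − 118.8 + 1763 − 182.628 = 1520.572.
∂Q_d/∂I = +0.041, so E_I = 0.041·(43000/1520.572) ≈ 1.159.
E_I > 1: normal good (luxury).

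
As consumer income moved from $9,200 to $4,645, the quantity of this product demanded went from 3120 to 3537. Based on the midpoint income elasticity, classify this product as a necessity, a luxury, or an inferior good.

inferior

%ΔQ = (3537 − 3120)/[(3120+3537)/2] = 417/3328.5 ≈ 0.1253.
%ΔM = (4,645 − 9,200)/[(9,200+4,645)/2] = -4555/6922.5 ≈ -0.6580.
E_I = %ΔQ/%ΔM ≈ -0.190.
E_I < 0: inferior good.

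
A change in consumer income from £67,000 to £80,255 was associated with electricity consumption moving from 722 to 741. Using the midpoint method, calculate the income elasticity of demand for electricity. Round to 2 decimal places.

%ΔQ = (741 − 722)/[(722+741)/2] = 19/731.5 ≈ 0.0260.
%ΔI = (80,255 − 67,000)/[(67,000+80,255)/2] = 13255/73627.5 ≈ 0.1800.
E_I = %ΔQ/%ΔI ≈ 0.14.
E_I ∈ (0,1): normal good (necessity).

0.14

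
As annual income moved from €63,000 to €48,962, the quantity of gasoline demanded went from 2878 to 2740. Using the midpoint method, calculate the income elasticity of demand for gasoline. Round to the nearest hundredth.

0.20

%ΔQ = (2740 − 2878)/[(2878+2740)/2] = -138/2809 ≈ -0.0491.
%ΔI = (48,962 − 63,000)/[(63,000+48,962)/2] = -14038/55981 ≈ -0.2508.
E_I = %ΔQ/%ΔI ≈ 0.20.
E_I ∈ (0,1): normal good (necessity).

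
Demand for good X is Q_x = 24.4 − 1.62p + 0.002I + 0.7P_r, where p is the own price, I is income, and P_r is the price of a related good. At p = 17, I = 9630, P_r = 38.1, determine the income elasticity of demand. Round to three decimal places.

At the given point, Q_x = 24.4 − 1.62(17) + 0.002(9630) + 0.7(38.1) = 24.4 − 27.54 + 19.26 + 26.67 = 42.79.
∂Q_x/∂I = +0.002, so E_I = 0.002·(9630/42.79) ≈ 0.450.
E_I ∈ (0,1): normal good (necessity).

0.450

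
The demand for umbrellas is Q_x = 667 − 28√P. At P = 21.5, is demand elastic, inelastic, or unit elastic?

inelastic

At P = 21.5, Q_x = 537.1693.
dQ_x/dP = −28/(2√P) = −28/(2·4.6368).
Point elasticity E = (dQ_x/dP)·(P/Q_x) = -3.0193 × 21.5/537.1693 ≈ -0.121.
|E| ≈ 0.121 < 1, so demand is inelastic.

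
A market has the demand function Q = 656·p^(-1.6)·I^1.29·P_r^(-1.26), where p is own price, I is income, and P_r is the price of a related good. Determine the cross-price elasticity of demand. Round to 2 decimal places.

For a Cobb–Douglas (constant-elasticity) form Q = A·P_r^α·…, the elasticity with respect to P_r equals the exponent α at every point.
Here the exponent on P_r is -1.26, so the cross-price elasticity of demand is -1.26.

-1.26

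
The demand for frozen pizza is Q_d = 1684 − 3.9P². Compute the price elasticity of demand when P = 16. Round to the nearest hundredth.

At P = 16, Q_d = 685.6.
dQ_d/dP = −2·3.9·P = −124.8.
Point elasticity E = (dQ_d/dP)·(P/Q_d) = -124.8 × 16/685.6 ≈ -2.91.
|E| > 1, so demand is elastic at this price.

-2.91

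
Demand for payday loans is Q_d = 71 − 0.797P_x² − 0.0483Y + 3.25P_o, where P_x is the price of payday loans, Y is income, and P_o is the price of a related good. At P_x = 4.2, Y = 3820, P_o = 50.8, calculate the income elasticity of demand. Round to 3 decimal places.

-4.916

First evaluate Q_d: 71 − 0.797(4.2)² − 0.0483(3820) + 3.25(50.8) = 71 − 14.0591 − 184.506 + 165.1 = 37.5349.
∂Q_d/∂Y = −0.0483, so E_I = -0.0483·(3820/37.5349) ≈ -4.916.
E_I < 0: inferior good.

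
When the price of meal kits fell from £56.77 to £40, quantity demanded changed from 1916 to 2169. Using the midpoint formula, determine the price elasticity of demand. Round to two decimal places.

%Δq = (2169 − 1916)/[(1916 + 2169)/2] = 253/2042.5 ≈ 0.1239.
%ΔP = (40 − 56.77)/[(56.77 + 40)/2] = -16.77/48.385 ≈ -0.3466.
Arc elasticity E = %Δq/%ΔP ≈ 0.1239/-0.3466 ≈ -0.36.
|E| < 1: demand is inelastic over this range.

-0.36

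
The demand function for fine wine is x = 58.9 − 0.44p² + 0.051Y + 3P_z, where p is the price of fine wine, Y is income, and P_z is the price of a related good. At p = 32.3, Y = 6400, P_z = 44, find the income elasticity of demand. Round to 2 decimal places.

First evaluate x: 58.9 − 0.44(32.3)² + 0.051(6400) + 3(44) = 58.9 − 459.0476 + 326.4 + 132 = 58.2524.
∂x/∂Y = +0.051, so E_I = 0.051·(6400/58.2524) ≈ 5.60.
E_I > 1: normal good (luxury).

5.60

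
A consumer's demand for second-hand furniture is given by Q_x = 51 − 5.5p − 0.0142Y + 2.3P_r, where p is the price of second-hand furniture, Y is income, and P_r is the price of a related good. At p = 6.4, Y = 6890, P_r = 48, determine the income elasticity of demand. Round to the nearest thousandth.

Evaluating quantity at (p, Y, P_r) gives Q_x = 51 − 5.5(6.4) − 0.0142(6890) + 2.3(48) = 51 − 35.2 − 97.838 + 110.4 = 28.362.
∂Q_x/∂Y = −0.0142, so E_I = -0.0142·(6890/28.362) ≈ -3.450.
E_I < 0: inferior good.

-3.450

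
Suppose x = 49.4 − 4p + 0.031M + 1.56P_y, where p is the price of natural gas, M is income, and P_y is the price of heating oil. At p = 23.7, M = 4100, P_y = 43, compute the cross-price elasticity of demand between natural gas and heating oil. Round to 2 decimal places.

0.45

x = 49.4 − 4(23.7) + 0.031(4100) + 1.56(43) = 49.4 − 94.8 + 127.1 + 67.08 = 148.78.
∂x/∂P_y = +1.56, so E_xy = 1.56·(43/148.78) ≈ 0.45.
E_xy > 0: the goods are substitutes.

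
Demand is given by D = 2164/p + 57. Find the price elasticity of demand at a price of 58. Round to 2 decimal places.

-0.40

At p = 58, D = 94.3103.
dD/dp = −2164/p² = −0.6433.
Point elasticity E = (dD/dp)·(p/D) = -0.6433 × 58/94.3103 ≈ -0.40.
|E| < 1, so demand is inelastic at this price.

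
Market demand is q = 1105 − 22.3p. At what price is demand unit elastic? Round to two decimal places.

24.78

For linear demand q = a − bp, E = −bp/(a − bp). |E| = 1 ⇒ bp = a − bp ⇒ p = a/(2b).
p = 1105/(2·22.3) ≈ 24.78.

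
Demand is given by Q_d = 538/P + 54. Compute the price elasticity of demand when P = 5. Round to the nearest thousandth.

At P = 5, Q_d = 161.6.
dQ_d/dP = −538/P² = −21.52.
Point elasticity E = (dQ_d/dP)·(P/Q_d) = -21.52 × 5/161.6 ≈ -0.666.
|E| < 1, so demand is inelastic at this price.

-0.666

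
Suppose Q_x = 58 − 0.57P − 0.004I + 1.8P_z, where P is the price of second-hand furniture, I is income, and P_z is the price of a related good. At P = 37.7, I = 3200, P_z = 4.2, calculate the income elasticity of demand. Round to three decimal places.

Evaluating quantity at (P, I, P_z) gives Q_x = 58 − 0.57(37.7) − 0.004(3200) + 1.8(4.2) = 58 − 21.489 − 12.8 + 7.56 = 31.271.
∂Q_x/∂I = −0.004, so E_I = -0.004·(3200/31.271) ≈ -0.409.
E_I < 0: inferior good.

-0.409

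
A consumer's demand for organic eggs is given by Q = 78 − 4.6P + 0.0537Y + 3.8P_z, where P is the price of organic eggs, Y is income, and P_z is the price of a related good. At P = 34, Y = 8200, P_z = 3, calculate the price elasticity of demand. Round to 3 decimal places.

Evaluating quantity at (P, Y, P_z) gives Q = 78 − 4.6(34) + 0.0537(8200) + 3.8(3) = 78 − 156.4 + 440.34 + 11.4 = 373.34.
∂Q/∂P = −4.6, so E_p = (−4.6)·(34/373.34) ≈ -0.419.
|E_p| < 1: demand is inelastic.

-0.419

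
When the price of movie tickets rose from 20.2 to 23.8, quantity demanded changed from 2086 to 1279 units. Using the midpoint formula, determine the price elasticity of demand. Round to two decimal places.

-2.93

%ΔQ = (1279 − 2086)/[(2086 + 1279)/2] = -807/1682.5 ≈ -0.4796.
%Δp = (23.8 − 20.2)/[(20.2 + 23.8)/2] = 3.6/22 ≈ 0.1636.
Arc elasticity E = %ΔQ/%Δp ≈ -0.4796/0.1636 ≈ -2.93.
|E| > 1: demand is elastic over this range.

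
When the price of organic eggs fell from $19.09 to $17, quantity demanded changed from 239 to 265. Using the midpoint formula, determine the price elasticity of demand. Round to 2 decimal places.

-0.89

%Δq = (265 − 239)/[(239 + 265)/2] = 26/252 ≈ 0.1032.
%Δp = (17 − 19.09)/[(19.09 + 17)/2] = -2.09/18.045 ≈ -0.1158.
Arc elasticity E = %Δq/%Δp ≈ 0.1032/-0.1158 ≈ -0.89.
|E| < 1: demand is inelastic over this range.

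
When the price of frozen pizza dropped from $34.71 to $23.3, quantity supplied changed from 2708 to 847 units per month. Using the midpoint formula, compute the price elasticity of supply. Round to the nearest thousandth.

%ΔQ = (847 − 2708)/[(2708 + 847)/2] = -1861/1777.5 ≈ -1.0470.
%ΔP = (23.3 − 34.71)/[(34.71 + 23.3)/2] = -11.41/29.005 ≈ -0.3934.
Arc elasticity E = %ΔQ/%ΔP ≈ -1.0470/-0.3934 ≈ 2.661.
|E| > 1: supply is elastic over this range.

2.661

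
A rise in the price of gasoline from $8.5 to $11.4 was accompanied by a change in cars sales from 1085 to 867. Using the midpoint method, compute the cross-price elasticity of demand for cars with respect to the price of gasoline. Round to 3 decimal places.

-0.766

%ΔQ_x = (867 − 1085)/[(1085+867)/2] = -218/976 ≈ -0.2234.
%ΔP_y = (11.4 − 8.5)/[(8.5+11.4)/2] ≈ 0.2915.
E_xy = -0.2234/0.2915 ≈ -0.766.
E_xy < 0, so cars and gasoline are complements.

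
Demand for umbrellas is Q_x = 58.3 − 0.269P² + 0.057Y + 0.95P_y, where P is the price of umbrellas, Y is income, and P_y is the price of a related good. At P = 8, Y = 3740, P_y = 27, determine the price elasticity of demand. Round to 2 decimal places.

-0.12

Q_x = 58.3 − 0.269(8)² + 0.057(3740) + 0.95(27) = 58.3 − 17.216 + 213.18 + 25.65 = 279.914.
∂Q_x/∂P = −2·0.269·P = -4.304, so E_p = -4.304·(8/279.914) ≈ -0.12.
|E_p| < 1: demand is inelastic.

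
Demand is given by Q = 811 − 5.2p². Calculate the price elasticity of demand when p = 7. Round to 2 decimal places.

-0.92

At p = 7, Q = 556.2.
dQ/dp = −2·5.2·p = −72.8.
Point elasticity E = (dQ/dp)·(p/Q) = -72.8 × 7/556.2 ≈ -0.92.
|E| < 1, so demand is inelastic at this price.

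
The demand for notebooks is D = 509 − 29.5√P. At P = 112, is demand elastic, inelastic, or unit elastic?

At P = 112, D = 196.8013.
dD/dP = −29.5/(2√P) = −29.5/(2·10.583).
Point elasticity E = (dD/dP)·(P/D) = -1.3937 × 112/196.8013 ≈ -0.793.
|E| ≈ 0.793 < 1, so demand is inelastic.

inelastic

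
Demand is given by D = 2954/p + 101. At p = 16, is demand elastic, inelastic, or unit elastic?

inelastic

At p = 16, D = 285.625.
dD/dp = −2954/p² = −11.5391.
Point elasticity E = (dD/dp)·(p/D) = -11.5391 × 16/285.625 ≈ -0.646.
|E| ≈ 0.646 < 1, so demand is inelastic.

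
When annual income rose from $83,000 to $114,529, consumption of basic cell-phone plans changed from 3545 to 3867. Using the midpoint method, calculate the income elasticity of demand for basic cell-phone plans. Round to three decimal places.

%ΔQ = (3867 − 3545)/[(3545+3867)/2] = 322/3706 ≈ 0.0869.
%ΔM = (114,529 − 83,000)/[(83,000+114,529)/2] = 31529/98764.5 ≈ 0.3192.
E_I = %ΔQ/%ΔM ≈ 0.272.
E_I ∈ (0,1): normal good (necessity).

0.272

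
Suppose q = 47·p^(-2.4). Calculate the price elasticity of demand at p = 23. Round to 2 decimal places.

For a Cobb–Douglas (constant-elasticity) form q = A·p^α·…, the elasticity with respect to p equals the exponent α at every point.
Here the exponent on p is -2.4, so the price elasticity of demand is -2.40.

-2.40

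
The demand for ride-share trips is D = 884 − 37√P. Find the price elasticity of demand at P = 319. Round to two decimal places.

-1.48

At P = 319, D = 223.1589.
dD/dP = −37/(2√P) = −37/(2·17.8606).
Point elasticity E = (dD/dP)·(P/D) = -1.0358 × 319/223.1589 ≈ -1.48.
|E| > 1, so demand is elastic at this price.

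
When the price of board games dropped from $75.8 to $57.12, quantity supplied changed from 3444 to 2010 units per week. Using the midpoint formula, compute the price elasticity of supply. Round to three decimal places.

1.871

%Δq = (2010 − 3444)/[(3444 + 2010)/2] = -1434/2727 ≈ -0.5259.
%ΔP = (57.12 − 75.8)/[(75.8 + 57.12)/2] = -18.68/66.46 ≈ -0.2811.
Arc elasticity E = %Δq/%ΔP ≈ -0.5259/-0.2811 ≈ 1.871.
|E| > 1: supply is elastic over this range.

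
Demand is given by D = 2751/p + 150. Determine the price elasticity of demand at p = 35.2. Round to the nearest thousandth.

-0.343

At p = 35.2, D = 228.1534.
dD/dp = −2751/p² = −2.2203.
Point elasticity E = (dD/dp)·(p/D) = -2.2203 × 35.2/228.1534 ≈ -0.343.
|E| < 1, so demand is inelastic at this price.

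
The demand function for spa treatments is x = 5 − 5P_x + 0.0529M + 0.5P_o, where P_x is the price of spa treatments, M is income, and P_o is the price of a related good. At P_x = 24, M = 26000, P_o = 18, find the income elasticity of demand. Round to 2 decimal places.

Evaluating quantity at (P_x, M, P_o) gives x = 5 − 5(24) + 0.0529(26000) + 0.5(18) = 5 − 120 + 1375.4 + 9 = 1269.4.
∂x/∂M = +0.0529, so E_I = 0.0529·(26000/1269.4) ≈ 1.08.
E_I > 1: normal good (luxury).

1.08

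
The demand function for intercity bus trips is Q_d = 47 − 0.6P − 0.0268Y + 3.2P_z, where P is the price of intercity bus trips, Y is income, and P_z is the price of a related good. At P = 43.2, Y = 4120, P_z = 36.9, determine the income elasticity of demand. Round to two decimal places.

First evaluate Q_d: 47 − 0.6(43.2) − 0.0268(4120) + 3.2(36.9) = 47 − 25.92 − 110.416 + 118.08 = 28.744.
∂Q_d/∂Y = −0.0268, so E_I = -0.0268·(4120/28.744) ≈ -3.84.
E_I < 0: inferior good.

-3.84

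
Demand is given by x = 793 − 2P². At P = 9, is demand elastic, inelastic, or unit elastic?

At P = 9, x = 631.
dx/dP = −2·2·P = −36.
Point elasticity E = (dx/dP)·(P/x) = -36 × 9/631 ≈ -0.513.
|E| ≈ 0.513 < 1, so demand is inelastic.

inelastic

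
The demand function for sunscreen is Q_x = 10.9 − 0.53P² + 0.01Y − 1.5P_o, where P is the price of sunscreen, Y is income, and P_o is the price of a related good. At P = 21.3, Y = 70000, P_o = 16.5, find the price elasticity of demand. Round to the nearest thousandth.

Q_x = 10.9 − 0.53(21.3)² + 0.01(70000) − 1.5(16.5) = 10.9 − 240.4557 + 700 − 24.75 = 445.6943.
∂Q_x/∂P = −2·0.53·P = -22.578, so E_p = -22.578·(21.3/445.6943) ≈ -1.079.
|E_p| > 1: demand is elastic.

-1.079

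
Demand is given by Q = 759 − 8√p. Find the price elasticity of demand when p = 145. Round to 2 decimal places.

-0.07

At p = 145, Q = 662.6672.
dQ/dp = −8/(2√p) = −8/(2·12.0416).
Point elasticity E = (dQ/dp)·(p/Q) = -0.3322 × 145/662.6672 ≈ -0.07.
|E| < 1, so demand is inelastic at this price.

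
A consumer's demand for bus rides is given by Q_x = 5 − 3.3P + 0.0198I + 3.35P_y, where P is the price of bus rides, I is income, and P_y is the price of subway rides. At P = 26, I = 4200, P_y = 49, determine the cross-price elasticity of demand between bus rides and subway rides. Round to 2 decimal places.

0.99

First evaluate Q_x: 5 − 3.3(26) + 0.0198(4200) + 3.35(49) = 5 − 85.8 + 83.16 + 164.15 = 166.51.
∂Q_x/∂P_y = +3.35, so E_xy = 3.35·(49/166.51) ≈ 0.99.
E_xy > 0: the goods are substitutes.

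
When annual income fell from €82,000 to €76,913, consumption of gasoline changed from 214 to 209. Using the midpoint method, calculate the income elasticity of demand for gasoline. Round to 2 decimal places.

0.37

%ΔQ = (209 − 214)/[(214+209)/2] = -5/211.5 ≈ -0.0236.
%ΔI = (76,913 − 82,000)/[(82,000+76,913)/2] = -5087/79456.5 ≈ -0.0640.
E_I = %ΔQ/%ΔI ≈ 0.37.
E_I ∈ (0,1): normal good (necessity).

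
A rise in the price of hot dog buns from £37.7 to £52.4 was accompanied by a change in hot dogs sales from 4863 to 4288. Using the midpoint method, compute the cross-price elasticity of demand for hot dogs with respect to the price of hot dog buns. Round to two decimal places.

-0.39

%ΔQ_x = (4288 − 4863)/[(4863+4288)/2] = -575/4575.5 ≈ -0.1257.
%ΔP_y = (52.4 − 37.7)/[(37.7+52.4)/2] ≈ 0.3263.
E_xy = -0.1257/0.3263 ≈ -0.39.
E_xy < 0, so hot dogs and hot dog buns are complements.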